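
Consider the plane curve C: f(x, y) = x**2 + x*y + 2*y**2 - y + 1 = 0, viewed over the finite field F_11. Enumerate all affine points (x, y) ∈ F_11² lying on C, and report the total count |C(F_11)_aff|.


Affine F_11-points: {(0, 8), (0, 9), (2, 7), (2, 9), (3, 2), (3, 8), (4, 1), (4, 3), (6, 1), (6, 2)}; count = 10.

For each of the 121 pairs (x, y) ∈ F_11², evaluate f(x, y) mod 11. Record the zeros.
  x = 0: [0↦1, 1↦2, 2↦7, 3↦5, 4↦7, 5↦2, 6↦1, 7↦4, 8↦0, 9↦0, 10↦4]  zeros at y ∈ {8, 9}
  x = 1: [0↦2, 1↦4, 2↦10, 3↦9, 4↦1, 5↦8, 6↦8, 7↦1, 8↦9, 9↦10, 10↦4]  zeros at y ∈ ∅
  x = 2: [0↦5, 1↦8, 2↦4, 3↦4, 4↦8, 5↦5, 6↦6, 7↦0, 8↦9, 9↦0, 10↦6]  zeros at y ∈ {7, 9}
  x = 3: [0↦10, 1↦3, 2↦0, 3↦1, 4↦6, 5↦4, 6↦6, 7↦1, 8↦0, 9↦3, 10↦10]  zeros at y ∈ {2, 8}
  x = 4: [0↦6, 1↦0, 2↦9, 3↦0, 4↦6, 5↦5, 6↦8, 7↦4, 8↦4, 9↦8, 10↦5]  zeros at y ∈ {1, 3}
  x = 5: [0↦4, 1↦10, 2↦9, 3↦1, 4↦8, 5↦8, 6↦1, 7↦9, 8↦10, 9↦4, 10↦2]  zeros at y ∈ ∅
  x = 6: [0↦4, 1↦0, 2↦0, 3↦4, 4↦1, 5↦2, 6↦7, 7↦5, 8↦7, 9↦2, 10↦1]  zeros at y ∈ {1, 2}
  x = 7: [0↦6, 1↦3, 2↦4, 3↦9, 4↦7, 5↦9, 6↦4, 7↦3, 8↦6, 9↦2, 10↦2]  zeros at y ∈ ∅
  x = 8: [0↦10, 1↦8, 2↦10, 3↦5, 4↦4, 5↦7, 6↦3, 7↦3, 8↦7, 9↦4, 10↦5]  zeros at y ∈ ∅
  x = 9: [0↦5, 1↦4, 2↦7, 3↦3, 4↦3, 5↦7, 6↦4, 7↦5, 8↦10, 9↦8, 10↦10]  zeros at y ∈ ∅
  x = 10: [0↦2, 1↦2, 2↦6, 3↦3, 4↦4, 5↦9, 6↦7, 7↦9, 8↦4, 9↦3, 10↦6]  zeros at y ∈ ∅
Collecting zeros: affine points = {(0, 8), (0, 9), (2, 7), (2, 9), (3, 2), (3, 8), (4, 1), (4, 3), (6, 1), (6, 2)}.
Total count |C(F_11)_aff| = 10.


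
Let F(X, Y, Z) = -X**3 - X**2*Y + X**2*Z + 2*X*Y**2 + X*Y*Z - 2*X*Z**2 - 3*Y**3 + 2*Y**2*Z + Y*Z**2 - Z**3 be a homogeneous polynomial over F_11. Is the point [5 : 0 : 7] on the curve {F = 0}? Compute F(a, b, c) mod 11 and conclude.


F(5,0,7) ≡ 9 (mod 11); P is NOT on the curve.

Evaluate F(5, 0, 7) term-by-term (mod 11).
  -X**3 ↦ -1·125·1·1 = -125
  -X**2*Y ↦ -1·25·0·1 = 0
  X**2*Z ↦ 1·25·1·7 = 175
  2*X*Y**2 ↦ 2·5·0·1 = 0
  X*Y*Z ↦ 1·5·0·7 = 0
  -2*X*Z**2 ↦ -2·5·1·49 = -490
  -3*Y**3 ↦ -3·1·0·1 = 0
  2*Y**2*Z ↦ 2·1·0·7 = 0
  Y*Z**2 ↦ 1·1·0·49 = 0
  -Z**3 ↦ -1·1·1·343 = -343
Sum: F(5, 0, 7) = (-125) + (0) + (175) + (0) + (0) + (-490) + (0) + (0) + (0) + (-343) = -783.
Reducing mod 11: -783 ≡ 9 (mod 11).
Since F(a, b, c) ≡ 9 ≠ 0 (mod 11), P does NOT lie on the curve.


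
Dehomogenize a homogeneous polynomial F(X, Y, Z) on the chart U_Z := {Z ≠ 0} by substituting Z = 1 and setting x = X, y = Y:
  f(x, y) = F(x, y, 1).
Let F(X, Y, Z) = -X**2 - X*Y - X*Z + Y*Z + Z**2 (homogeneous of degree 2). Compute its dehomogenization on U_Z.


f(x, y) = -x**2 - x*y - x + y + 1

On U_Z we set Z = 1. Each monomial c·X^i·Y^j·Z^k in F becomes c·x^i·y^j·1^k = c·x^i·y^j.
Substituting Z = 1: F(X, Y, 1) = -x**2 - x*y - x + y + 1.
Note: deg(f) ≤ deg(F) = 2; strict inequality happens when F is divisible by Z (lost terms).


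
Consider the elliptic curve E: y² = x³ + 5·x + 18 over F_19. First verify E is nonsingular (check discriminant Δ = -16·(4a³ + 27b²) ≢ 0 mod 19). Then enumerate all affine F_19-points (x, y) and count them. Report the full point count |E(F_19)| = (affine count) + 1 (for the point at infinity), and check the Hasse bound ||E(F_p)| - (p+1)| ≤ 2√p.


Affine points = {(1, 9), (1, 10), (2, 6), (2, 13), (4, 8), (4, 11), (5, 4), (5, 15), (6, 6), (6, 13), (7, 4), (7, 15), (8, 0), (10, 2), (10, 17), (11, 6), (11, 13), (12, 1), (12, 18), (13, 0), (14, 1), (14, 18), (17, 0)}; affine count = 23; |E(F_19)| = 24.

Discriminant check: Δ ∝ 4a³ + 27b² = 4·5³ + 27·18² = 4·125 + 27·324 ≡ 14 (mod 19). Nonzero ⇒ E is nonsingular.
For each x ∈ F_19, compute rhs = x³ + 5·x + 18 mod 19, then count y ∈ F_19 with y² ≡ rhs.
  x = 0: rhs = 18, matching y values: none (0 points).
  x = 1: rhs = 5, matching y values: 9, 10 (2 points).
  x = 2: rhs = 17, matching y values: 6, 13 (2 points).
  x = 3: rhs = 3, matching y values: none (0 points).
  x = 4: rhs = 7, matching y values: 8, 11 (2 points).
  x = 5: rhs = 16, matching y values: 4, 15 (2 points).
  x = 6: rhs = 17, matching y values: 6, 13 (2 points).
  x = 7: rhs = 16, matching y values: 4, 15 (2 points).
  x = 8: rhs = 0, matching y values: 0 (1 points).
  x = 9: rhs = 13, matching y values: none (0 points).
  x = 10: rhs = 4, matching y values: 2, 17 (2 points).
  x = 11: rhs = 17, matching y values: 6, 13 (2 points).
  x = 12: rhs = 1, matching y values: 1, 18 (2 points).
  x = 13: rhs = 0, matching y values: 0 (1 points).
  x = 14: rhs = 1, matching y values: 1, 18 (2 points).
  x = 15: rhs = 10, matching y values: none (0 points).
  x = 16: rhs = 14, matching y values: none (0 points).
  x = 17: rhs = 0, matching y values: 0 (1 points).
  x = 18: rhs = 12, matching y values: none (0 points).
Total affine count: 23.
Full point count |E(F_19)| = 23 + 1 = 24.
Hasse bound: |24 − (19+1)| = |4| = 4 ≤ 2√19 ≈ 8.7178 ✓.


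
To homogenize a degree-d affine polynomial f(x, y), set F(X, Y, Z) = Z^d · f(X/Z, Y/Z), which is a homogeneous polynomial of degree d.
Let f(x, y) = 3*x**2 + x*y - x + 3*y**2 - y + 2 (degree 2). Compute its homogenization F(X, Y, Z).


F(X, Y, Z) = 3*X**2 + X*Y - X*Z + 3*Y**2 - Y*Z + 2*Z**2

deg(f) = 2.
Substitute x = X/Z, y = Y/Z into f, then multiply by Z^2.
  monomial 3·x^2·y^0 ↦ 3·X^2·Y^0·Z^0.
  monomial 1·x^1·y^1 ↦ 1·X^1·Y^1·Z^0.
  monomial -1·x^1·y^0 ↦ -1·X^1·Y^0·Z^1.
  monomial 3·x^0·y^2 ↦ 3·X^0·Y^2·Z^0.
  monomial -1·x^0·y^1 ↦ -1·X^0·Y^1·Z^1.
  monomial 2·x^0·y^0 ↦ 2·X^0·Y^0·Z^2.
Collecting: F(X, Y, Z) = 3*X**2 + X*Y - X*Z + 3*Y**2 - Y*Z + 2*Z**2.


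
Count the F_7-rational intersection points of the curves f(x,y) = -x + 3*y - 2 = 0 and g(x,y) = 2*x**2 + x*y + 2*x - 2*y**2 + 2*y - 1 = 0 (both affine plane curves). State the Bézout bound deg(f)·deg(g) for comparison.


Common zeros: ∅; count = 0; Bézout bound = 2.

deg(f) = 1, deg(g) = 2, so Bézout bound = 2.
Scan x ∈ F_7. For each x, list the y ∈ F_7 with f(x, y) ≡ 0 and those with g(x, y) ≡ 0 (mod 7); the common zeros in that column are the intersection.
  x = 0: f ≡ 0 at y ∈ {3}; g ≡ 0 at y ∈ ∅; common: ∅.
  x = 1: f ≡ 0 at y ∈ {1}; g ≡ 0 at y ∈ ∅; common: ∅.
  x = 2: f ≡ 0 at y ∈ {6}; g ≡ 0 at y ∈ ∅; common: ∅.
  x = 3: f ≡ 0 at y ∈ {4}; g ≡ 0 at y ∈ ∅; common: ∅.
  x = 4: f ≡ 0 at y ∈ {2}; g ≡ 0 at y ∈ ∅; common: ∅.
  x = 5: f ≡ 0 at y ∈ {0}; g ≡ 0 at y ∈ ∅; common: ∅.
  x = 6: f ≡ 0 at y ∈ {5}; g ≡ 0 at y ∈ {2}; common: ∅.
Collecting: common zeros = ∅, so the count is 0.
Comparison with the Bézout bound: 0 ≤ 2 = deg(f)·deg(g), as expected for curves with no common component (the affine F_7-count falls short of the bound because intersections may lie at infinity, over extension fields, or carry multiplicity).


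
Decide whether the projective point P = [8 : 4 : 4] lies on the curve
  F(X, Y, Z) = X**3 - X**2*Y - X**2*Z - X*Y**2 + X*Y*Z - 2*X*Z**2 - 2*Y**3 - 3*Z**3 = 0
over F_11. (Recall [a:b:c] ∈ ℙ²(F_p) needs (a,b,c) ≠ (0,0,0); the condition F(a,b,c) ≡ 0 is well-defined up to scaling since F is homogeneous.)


F(8,4,4) ≡ 7 (mod 11); P is NOT on the curve.

Evaluate F(8, 4, 4) term-by-term (mod 11).
  X**3 ↦ 1·512·1·1 = 512
  -X**2*Y ↦ -1·64·4·1 = -256
  -X**2*Z ↦ -1·64·1·4 = -256
  -X*Y**2 ↦ -1·8·16·1 = -128
  X*Y*Z ↦ 1·8·4·4 = 128
  -2*X*Z**2 ↦ -2·8·1·16 = -256
  -2*Y**3 ↦ -2·1·64·1 = -128
  -3*Z**3 ↦ -3·1·1·64 = -192
Sum: F(8, 4, 4) = (512) + (-256) + (-256) + (-128) + (128) + (-256) + (-128) + (-192) = -576.
Reducing mod 11: -576 ≡ 7 (mod 11).
Since F(a, b, c) ≡ 7 ≠ 0 (mod 11), P does NOT lie on the curve.


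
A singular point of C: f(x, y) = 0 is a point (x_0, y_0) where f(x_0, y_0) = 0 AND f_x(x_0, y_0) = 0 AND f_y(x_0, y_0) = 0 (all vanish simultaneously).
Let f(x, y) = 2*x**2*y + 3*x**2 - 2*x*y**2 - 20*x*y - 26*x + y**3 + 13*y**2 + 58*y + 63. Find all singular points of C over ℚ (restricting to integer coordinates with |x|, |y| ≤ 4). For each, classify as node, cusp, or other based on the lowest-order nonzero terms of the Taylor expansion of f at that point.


Singular points: {(3, -2)}; classification: node.

Compute partial derivatives:
  f_x = 4*x*y + 6*x - 2*y**2 - 20*y - 26.
  f_y = 2*x**2 - 4*x*y - 20*x + 3*y**2 + 26*y + 58.
Scan x_0 ∈ {−4, ..., 4}. For each x_0, f_y(x_0, y) is a polynomial in y; find its integer roots y ∈ {−4, ..., 4}, then test f_x and f at those candidates.
  x = -4: f_y(-4, y) = 3*y**2 + 42*y + 170; no integer root y with |y| ≤ 4.
  x = -3: f_y(-3, y) = 3*y**2 + 38*y + 136; no integer root y with |y| ≤ 4.
  x = -2: f_y(-2, y) = 3*y**2 + 34*y + 106; no integer root y with |y| ≤ 4.
  x = -1: f_y(-1, y) = 3*y**2 + 30*y + 80; no integer root y with |y| ≤ 4.
  x = 0: f_y(0, y) = 3*y**2 + 26*y + 58; no integer root y with |y| ≤ 4.
  x = 1: f_y(1, y) = 3*y**2 + 22*y + 40; vanishes at y ∈ {-4}. (1, -4): f_x = 12 ≠ 0.
  x = 2: f_y(2, y) = 3*y**2 + 18*y + 26; no integer root y with |y| ≤ 4.
  x = 3: f_y(3, y) = 3*y**2 + 14*y + 16; vanishes at y ∈ {-2}. (3, -2): f_x = 0, f = 0 — SINGULAR.
  x = 4: f_y(4, y) = 3*y**2 + 10*y + 10; no integer root y with |y| ≤ 4.
Only singular point on the grid: (3, -2).
Classify: substitute x = 3 + u, y = -2 + v and expand: f = 2*u**2*v - u**2 - 2*u*v**2 + v**3 + v**2.
No constant or linear terms (consistent with a singular point). Quadratic part: -u**2 + v**2. Cubic part: 2*u**2*v - 2*u*v**2 + v**3.
The quadratic part v**2 - u**2 = (v − u)(v + u) splits into two distinct linear factors, so there are two distinct tangent lines y − -2 = ±(x − 3) — this is a node (ordinary double point).
Classification: node.


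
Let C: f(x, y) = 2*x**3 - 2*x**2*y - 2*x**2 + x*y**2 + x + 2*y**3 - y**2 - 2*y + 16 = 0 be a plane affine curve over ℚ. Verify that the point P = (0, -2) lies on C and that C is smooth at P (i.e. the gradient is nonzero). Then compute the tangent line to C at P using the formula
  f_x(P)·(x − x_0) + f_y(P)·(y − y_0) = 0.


Tangent line at P: 5*x + 26*y + 52 = 0.

Step 1: f(0, -2) = 0, so P lies on C.
Step 2: partial derivatives
  f_x(x, y) = 6*x**2 - 4*x*y - 4*x + y**2 + 1, f_y(x, y) = -2*x**2 + 2*x*y + 6*y**2 - 2*y - 2.
  f_x(P) = 5, f_y(P) = 26 (gradient nonzero, so P is smooth).
Step 3: tangent line at P: 5·(x − 0) + 26·(y − -2) = 0.
Expanding: 5*x + 26*y + 52 = 0.


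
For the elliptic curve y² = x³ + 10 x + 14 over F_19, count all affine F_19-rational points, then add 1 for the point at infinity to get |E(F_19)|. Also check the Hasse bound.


Affine points = {(1, 5), (1, 14), (2, 2), (2, 17), (4, 2), (4, 17), (6, 9), (6, 10), (7, 3), (7, 16), (8, 6), (8, 13), (9, 4), (9, 15), (11, 7), (11, 12), (12, 0), (13, 2), (13, 17), (15, 9), (15, 10), (17, 9), (17, 10)}; affine count = 23; |E(F_19)| = 24.

Discriminant check: Δ ∝ 4a³ + 27b² = 4·10³ + 27·14² = 4·1000 + 27·196 ≡ 1 (mod 19). Nonzero ⇒ E is nonsingular.
For each x ∈ F_19, compute rhs = x³ + 10·x + 14 mod 19, then count y ∈ F_19 with y² ≡ rhs.
  x = 0: rhs = 14, matching y values: none (0 points).
  x = 1: rhs = 6, matching y values: 5, 14 (2 points).
  x = 2: rhs = 4, matching y values: 2, 17 (2 points).
  x = 3: rhs = 14, matching y values: none (0 points).
  x = 4: rhs = 4, matching y values: 2, 17 (2 points).
  x = 5: rhs = 18, matching y values: none (0 points).
  x = 6: rhs = 5, matching y values: 9, 10 (2 points).
  x = 7: rhs = 9, matching y values: 3, 16 (2 points).
  x = 8: rhs = 17, matching y values: 6, 13 (2 points).
  x = 9: rhs = 16, matching y values: 4, 15 (2 points).
  x = 10: rhs = 12, matching y values: none (0 points).
  x = 11: rhs = 11, matching y values: 7, 12 (2 points).
  x = 12: rhs = 0, matching y values: 0 (1 points).
  x = 13: rhs = 4, matching y values: 2, 17 (2 points).
  x = 14: rhs = 10, matching y values: none (0 points).
  x = 15: rhs = 5, matching y values: 9, 10 (2 points).
  x = 16: rhs = 14, matching y values: none (0 points).
  x = 17: rhs = 5, matching y values: 9, 10 (2 points).
  x = 18: rhs = 3, matching y values: none (0 points).
Total affine count: 23.
Full point count |E(F_19)| = 23 + 1 = 24.
Hasse bound: |24 − (19+1)| = |4| = 4 ≤ 2√19 ≈ 8.7178 ✓.


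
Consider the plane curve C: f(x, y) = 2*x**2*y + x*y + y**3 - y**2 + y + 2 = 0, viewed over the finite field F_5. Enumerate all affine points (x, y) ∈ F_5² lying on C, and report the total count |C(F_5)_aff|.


Affine F_5-points: {(3, 2), (4, 2)}; count = 2.

For each of the 25 pairs (x, y) ∈ F_5², evaluate f(x, y) mod 5. Record the zeros.
  x = 0: [0↦2, 1↦3, 2↦3, 3↦3, 4↦4]  zeros at y ∈ ∅
  x = 1: [0↦2, 1↦1, 2↦4, 3↦2, 4↦1]  zeros at y ∈ ∅
  x = 2: [0↦2, 1↦3, 2↦3, 3↦3, 4↦4]  zeros at y ∈ ∅
  x = 3: [0↦2, 1↦4, 2↦0, 3↦1, 4↦3]  zeros at y ∈ {2}
  x = 4: [0↦2, 1↦4, 2↦0, 3↦1, 4↦3]  zeros at y ∈ {2}
Collecting zeros: affine points = {(3, 2), (4, 2)}.
Total count |C(F_5)_aff| = 2.


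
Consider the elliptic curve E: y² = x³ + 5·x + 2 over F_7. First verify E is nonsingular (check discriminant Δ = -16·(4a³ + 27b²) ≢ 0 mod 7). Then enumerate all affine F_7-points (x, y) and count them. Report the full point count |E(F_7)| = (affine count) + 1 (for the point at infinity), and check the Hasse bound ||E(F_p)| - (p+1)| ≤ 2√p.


Affine points = {(0, 3), (0, 4), (1, 1), (1, 6), (3, 3), (3, 4), (4, 3), (4, 4)}; affine count = 8; |E(F_7)| = 9.

Discriminant check: Δ ∝ 4a³ + 27b² = 4·5³ + 27·2² = 4·125 + 27·4 ≡ 6 (mod 7). Nonzero ⇒ E is nonsingular.
For each x ∈ F_7, compute rhs = x³ + 5·x + 2 mod 7, then count y ∈ F_7 with y² ≡ rhs.
  x = 0: rhs = 2, matching y values: 3, 4 (2 points).
  x = 1: rhs = 1, matching y values: 1, 6 (2 points).
  x = 2: rhs = 6, matching y values: none (0 points).
  x = 3: rhs = 2, matching y values: 3, 4 (2 points).
  x = 4: rhs = 2, matching y values: 3, 4 (2 points).
  x = 5: rhs = 5, matching y values: none (0 points).
  x = 6: rhs = 3, matching y values: none (0 points).
Total affine count: 8.
Full point count |E(F_7)| = 8 + 1 = 9.
Hasse bound: |9 − (7+1)| = |1| = 1 ≤ 2√7 ≈ 5.2915 ✓.


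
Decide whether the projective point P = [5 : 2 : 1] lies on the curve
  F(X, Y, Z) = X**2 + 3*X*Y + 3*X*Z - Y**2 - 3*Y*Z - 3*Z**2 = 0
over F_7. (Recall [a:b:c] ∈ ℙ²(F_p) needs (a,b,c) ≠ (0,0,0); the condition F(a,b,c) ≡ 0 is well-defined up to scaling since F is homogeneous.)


F(5,2,1) ≡ 1 (mod 7); P is NOT on the curve.

Evaluate F(5, 2, 1) term-by-term (mod 7).
  X**2 ↦ 1·25·1·1 = 25
  3*X*Y ↦ 3·5·2·1 = 30
  3*X*Z ↦ 3·5·1·1 = 15
  -Y**2 ↦ -1·1·4·1 = -4
  -3*Y*Z ↦ -3·1·2·1 = -6
  -3*Z**2 ↦ -3·1·1·1 = -3
Sum: F(5, 2, 1) = (25) + (30) + (15) + (-4) + (-6) + (-3) = 57.
Reducing mod 7: 57 ≡ 1 (mod 7).
Since F(a, b, c) ≡ 1 ≠ 0 (mod 7), P does NOT lie on the curve.


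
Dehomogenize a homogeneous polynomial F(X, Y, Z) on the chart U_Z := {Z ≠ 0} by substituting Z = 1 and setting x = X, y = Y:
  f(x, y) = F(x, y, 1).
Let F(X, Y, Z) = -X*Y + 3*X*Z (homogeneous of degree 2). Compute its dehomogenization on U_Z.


f(x, y) = -x*y + 3*x

On U_Z we set Z = 1. Each monomial c·X^i·Y^j·Z^k in F becomes c·x^i·y^j·1^k = c·x^i·y^j.
Substituting Z = 1: F(X, Y, 1) = -x*y + 3*x.
Note: deg(f) ≤ deg(F) = 2; strict inequality happens when F is divisible by Z (lost terms).


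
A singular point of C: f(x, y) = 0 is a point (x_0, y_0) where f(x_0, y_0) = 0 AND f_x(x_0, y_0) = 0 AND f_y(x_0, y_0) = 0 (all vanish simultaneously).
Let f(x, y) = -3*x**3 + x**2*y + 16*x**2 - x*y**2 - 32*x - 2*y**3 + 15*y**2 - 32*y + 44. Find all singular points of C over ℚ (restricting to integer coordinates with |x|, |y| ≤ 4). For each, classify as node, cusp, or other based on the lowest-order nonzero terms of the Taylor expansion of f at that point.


Singular points: {(2, 2)}; classification: cusp.

Compute partial derivatives:
  f_x = -9*x**2 + 2*x*y + 32*x - y**2 - 32.
  f_y = x**2 - 2*x*y - 6*y**2 + 30*y - 32.
Scan x_0 ∈ {−4, ..., 4}. For each x_0, f_y(x_0, y) is a polynomial in y; find its integer roots y ∈ {−4, ..., 4}, then test f_x and f at those candidates.
  x = -4: f_y(-4, y) = -6*y**2 + 38*y - 16; no integer root y with |y| ≤ 4.
  x = -3: f_y(-3, y) = -6*y**2 + 36*y - 23; no integer root y with |y| ≤ 4.
  x = -2: f_y(-2, y) = -6*y**2 + 34*y - 28; vanishes at y ∈ {1}. (-2, 1): f_x = -137 ≠ 0.
  x = -1: f_y(-1, y) = -6*y**2 + 32*y - 31; no integer root y with |y| ≤ 4.
  x = 0: f_y(0, y) = -6*y**2 + 30*y - 32; no integer root y with |y| ≤ 4.
  x = 1: f_y(1, y) = -6*y**2 + 28*y - 31; no integer root y with |y| ≤ 4.
  x = 2: f_y(2, y) = -6*y**2 + 26*y - 28; vanishes at y ∈ {2}. (2, 2): f_x = 0, f = 0 — SINGULAR.
  x = 3: f_y(3, y) = -6*y**2 + 24*y - 23; no integer root y with |y| ≤ 4.
  x = 4: f_y(4, y) = -6*y**2 + 22*y - 16; vanishes at y ∈ {1}. (4, 1): f_x = -41 ≠ 0.
Only singular point on the grid: (2, 2).
Classify: substitute x = 2 + u, y = 2 + v and expand: f = -3*u**3 + u**2*v - u*v**2 - 2*v**3 + v**2.
No constant or linear terms (consistent with a singular point). Quadratic part: v**2. Cubic part: -3*u**3 + u**2*v - u*v**2 - 2*v**3.
The quadratic part v**2 is a perfect square, so there is a single (double) tangent line v = 0, i.e. y = 2. Restricting the cubic part to that line (v = 0) leaves -3*u**3 ≠ 0, so f is not divisible by v and the branch is v² ≈ 3*u**3 to lowest order — this is a cusp.
Classification: cusp.


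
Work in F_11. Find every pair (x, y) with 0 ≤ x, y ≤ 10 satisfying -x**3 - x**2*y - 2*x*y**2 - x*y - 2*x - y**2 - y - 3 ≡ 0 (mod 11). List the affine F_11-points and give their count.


Affine F_11-points: {(0, 5), (1, 4), (1, 6), (5, 3), (6, 0), (6, 6), (9, 6), (10, 0), (10, 1)}; count = 9.

For each of the 121 pairs (x, y) ∈ F_11², evaluate f(x, y) mod 11. Record the zeros.
  x = 0: [0↦8, 1↦6, 2↦2, 3↦7, 4↦10, 5↦0, 6↦10, 7↦7, 8↦2, 9↦6, 10↦8]  zeros at y ∈ {5}
  x = 1: [0↦5, 1↦10, 2↦9, 3↦2, 4↦0, 5↦3, 6↦0, 7↦2, 8↦9, 9↦10, 10↦5]  zeros at y ∈ {4, 6}
  x = 2: [0↦7, 1↦6, 2↦6, 3↦7, 4↦9, 5↦1, 6↦5, 7↦10, 8↦5, 9↦1, 10↦9]  zeros at y ∈ ∅
  x = 3: [0↦8, 1↦10, 2↦9, 3↦5, 4↦9, 5↦10, 6↦8, 7↦3, 8↦6, 9↦6, 10↦3]  zeros at y ∈ ∅
  x = 4: [0↦2, 1↦5, 2↦1, 3↦1, 4↦5, 5↦2, 6↦3, 7↦8, 8↦6, 9↦8, 10↦3]  zeros at y ∈ ∅
  x = 5: [0↦5, 1↦7, 2↦9, 3↦0, 4↦2, 5↦4, 6↦6, 7↦8, 8↦10, 9↦1, 10↦3]  zeros at y ∈ {3}
  x = 6: [0↦0, 1↦10, 2↦5, 3↦7, 4↦5, 5↦10, 6↦0, 7↦8, 8↦1, 9↦1, 10↦8]  zeros at y ∈ {0, 6}
  x = 7: [0↦3, 1↦8, 2↦5, 3↦5, 4↦8, 5↦3, 6↦1, 7↦2, 8↦6, 9↦2, 10↦1]  zeros at y ∈ ∅
  x = 8: [0↦8, 1↦6, 2↦3, 3↦10, 4↦5, 5↦10, 6↦3, 7↦6, 8↦8, 9↦9, 10↦9]  zeros at y ∈ ∅
  x = 9: [0↦9, 1↦9, 2↦4, 3↦5, 4↦1, 5↦3, 6↦0, 7↦3, 8↦1, 9↦5, 10↦4]  zeros at y ∈ {6}
  x = 10: [0↦0, 1↦0, 2↦2, 3↦6, 4↦1, 5↦9, 6↦8, 7↦9, 8↦1, 9↦6, 10↦2]  zeros at y ∈ {0, 1}
Collecting zeros: affine points = {(0, 5), (1, 4), (1, 6), (5, 3), (6, 0), (6, 6), (9, 6), (10, 0), (10, 1)}.
Total count |C(F_11)_aff| = 9.


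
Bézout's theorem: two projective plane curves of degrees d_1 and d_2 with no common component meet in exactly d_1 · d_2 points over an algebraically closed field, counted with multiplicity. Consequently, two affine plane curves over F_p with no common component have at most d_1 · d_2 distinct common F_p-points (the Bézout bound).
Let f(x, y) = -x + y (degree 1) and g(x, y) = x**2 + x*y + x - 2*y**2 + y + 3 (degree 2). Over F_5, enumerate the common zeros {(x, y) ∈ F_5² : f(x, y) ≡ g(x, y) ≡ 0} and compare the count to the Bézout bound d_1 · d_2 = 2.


Common zeros: {(1, 1)}; count = 1; Bézout bound = 2.

deg(f) = 1, deg(g) = 2, so Bézout bound = 2.
Scan x ∈ F_5. For each x, list the y ∈ F_5 with f(x, y) ≡ 0 and those with g(x, y) ≡ 0 (mod 5); the common zeros in that column are the intersection.
  x = 0: f ≡ 0 at y ∈ {0}; g ≡ 0 at y ∈ {4}; common: ∅.
  x = 1: f ≡ 0 at y ∈ {1}; g ≡ 0 at y ∈ {0, 1}; common: {1}.
  x = 2: f ≡ 0 at y ∈ {2}; g ≡ 0 at y ∈ {1, 3}; common: ∅.
  x = 3: f ≡ 0 at y ∈ {3}; g ≡ 0 at y ∈ {0, 2}; common: ∅.
  x = 4: f ≡ 0 at y ∈ {4}; g ≡ 0 at y ∈ {2, 3}; common: ∅.
Collecting: common zeros = {(1, 1)}, so the count is 1.
Comparison with the Bézout bound: 1 ≤ 2 = deg(f)·deg(g), as expected for curves with no common component (the affine F_5-count falls short of the bound because intersections may lie at infinity, over extension fields, or carry multiplicity).


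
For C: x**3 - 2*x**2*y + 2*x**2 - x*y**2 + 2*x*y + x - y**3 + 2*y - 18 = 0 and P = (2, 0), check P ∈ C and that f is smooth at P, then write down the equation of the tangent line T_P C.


Tangent line at P: 21*x - 2*y - 42 = 0.

Step 1: f(2, 0) = 0, so P lies on C.
Step 2: partial derivatives
  f_x(x, y) = 3*x**2 - 4*x*y + 4*x - y**2 + 2*y + 1, f_y(x, y) = -2*x**2 - 2*x*y + 2*x - 3*y**2 + 2.
  f_x(P) = 21, f_y(P) = -2 (gradient nonzero, so P is smooth).
Step 3: tangent line at P: 21·(x − 2) + -2·(y − 0) = 0.
Expanding: 21*x - 2*y - 42 = 0.


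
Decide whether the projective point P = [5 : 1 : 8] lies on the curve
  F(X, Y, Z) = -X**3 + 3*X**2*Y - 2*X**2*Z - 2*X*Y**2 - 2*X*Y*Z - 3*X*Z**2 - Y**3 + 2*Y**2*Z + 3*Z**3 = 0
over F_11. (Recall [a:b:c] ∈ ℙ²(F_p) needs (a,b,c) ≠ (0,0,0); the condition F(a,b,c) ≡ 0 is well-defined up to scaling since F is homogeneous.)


F(5,1,8) ≡ 7 (mod 11); P is NOT on the curve.

Evaluate F(5, 1, 8) term-by-term (mod 11).
  -X**3 ↦ -1·125·1·1 = -125
  3*X**2*Y ↦ 3·25·1·1 = 75
  -2*X**2*Z ↦ -2·25·1·8 = -400
  -2*X*Y**2 ↦ -2·5·1·1 = -10
  -2*X*Y*Z ↦ -2·5·1·8 = -80
  -3*X*Z**2 ↦ -3·5·1·64 = -960
  -Y**3 ↦ -1·1·1·1 = -1
  2*Y**2*Z ↦ 2·1·1·8 = 16
  3*Z**3 ↦ 3·1·1·512 = 1536
Sum: F(5, 1, 8) = (-125) + (75) + (-400) + (-10) + (-80) + (-960) + (-1) + (16) + (1536) = 51.
Reducing mod 11: 51 ≡ 7 (mod 11).
Since F(a, b, c) ≡ 7 ≠ 0 (mod 11), P does NOT lie on the curve.


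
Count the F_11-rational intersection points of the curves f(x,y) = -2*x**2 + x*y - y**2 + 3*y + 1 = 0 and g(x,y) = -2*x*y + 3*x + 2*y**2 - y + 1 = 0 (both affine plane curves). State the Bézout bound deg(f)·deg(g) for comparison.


Common zeros: {(8, 4)}; count = 1; Bézout bound = 4.

deg(f) = 2, deg(g) = 2, so Bézout bound = 4.
Scan x ∈ F_11. For each x, list the y ∈ F_11 with f(x, y) ≡ 0 and those with g(x, y) ≡ 0 (mod 11); the common zeros in that column are the intersection.
  x = 0: f ≡ 0 at y ∈ ∅; g ≡ 0 at y ∈ {8, 9}; common: ∅.
  x = 1: f ≡ 0 at y ∈ {7, 8}; g ≡ 0 at y ∈ ∅; common: ∅.
  x = 2: f ≡ 0 at y ∈ ∅; g ≡ 0 at y ∈ ∅; common: ∅.
  x = 3: f ≡ 0 at y ∈ {8, 9}; g ≡ 0 at y ∈ ∅; common: ∅.
  x = 4: f ≡ 0 at y ∈ ∅; g ≡ 0 at y ∈ ∅; common: ∅.
  x = 5: f ≡ 0 at y ∈ {4}; g ≡ 0 at y ∈ {5, 6}; common: ∅.
  x = 6: f ≡ 0 at y ∈ ∅; g ≡ 0 at y ∈ ∅; common: ∅.
  x = 7: f ≡ 0 at y ∈ {1, 9}; g ≡ 0 at y ∈ {0, 2}; common: ∅.
  x = 8: f ≡ 0 at y ∈ {4, 7}; g ≡ 0 at y ∈ {4, 10}; common: {4}.
  x = 9: f ≡ 0 at y ∈ ∅; g ≡ 0 at y ∈ {1, 3}; common: ∅.
  x = 10: f ≡ 0 at y ∈ {1}; g ≡ 0 at y ∈ ∅; common: ∅.
Collecting: common zeros = {(8, 4)}, so the count is 1.
Comparison with the Bézout bound: 1 ≤ 4 = deg(f)·deg(g), as expected for curves with no common component (the affine F_11-count falls short of the bound because intersections may lie at infinity, over extension fields, or carry multiplicity).


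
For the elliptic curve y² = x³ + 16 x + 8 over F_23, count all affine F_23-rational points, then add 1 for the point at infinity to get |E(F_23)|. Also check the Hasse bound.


Affine points = {(0, 10), (0, 13), (1, 5), (1, 18), (2, 5), (2, 18), (5, 11), (5, 12), (7, 7), (7, 16), (8, 2), (8, 21), (10, 8), (10, 15), (14, 3), (14, 20), (15, 9), (15, 14), (16, 6), (16, 17), (17, 8), (17, 15), (19, 8), (19, 15), (20, 5), (20, 18)}; affine count = 26; |E(F_23)| = 27.

Discriminant check: Δ ∝ 4a³ + 27b² = 4·16³ + 27·8² = 4·4096 + 27·64 ≡ 11 (mod 23). Nonzero ⇒ E is nonsingular.
For each x ∈ F_23, compute rhs = x³ + 16·x + 8 mod 23, then count y ∈ F_23 with y² ≡ rhs.
  x = 0: rhs = 8, matching y values: 10, 13 (2 points).
  x = 1: rhs = 2, matching y values: 5, 18 (2 points).
  x = 2: rhs = 2, matching y values: 5, 18 (2 points).
  x = 3: rhs = 14, matching y values: none (0 points).
  x = 4: rhs = 21, matching y values: none (0 points).
  x = 5: rhs = 6, matching y values: 11, 12 (2 points).
  x = 6: rhs = 21, matching y values: none (0 points).
  x = 7: rhs = 3, matching y values: 7, 16 (2 points).
  x = 8: rhs = 4, matching y values: 2, 21 (2 points).
  x = 9: rhs = 7, matching y values: none (0 points).
  x = 10: rhs = 18, matching y values: 8, 15 (2 points).
  x = 11: rhs = 20, matching y values: none (0 points).
  x = 12: rhs = 19, matching y values: none (0 points).
  x = 13: rhs = 21, matching y values: none (0 points).
  x = 14: rhs = 9, matching y values: 3, 20 (2 points).
  x = 15: rhs = 12, matching y values: 9, 14 (2 points).
  x = 16: rhs = 13, matching y values: 6, 17 (2 points).
  x = 17: rhs = 18, matching y values: 8, 15 (2 points).
  x = 18: rhs = 10, matching y values: none (0 points).
  x = 19: rhs = 18, matching y values: 8, 15 (2 points).
  x = 20: rhs = 2, matching y values: 5, 18 (2 points).
  x = 21: rhs = 14, matching y values: none (0 points).
  x = 22: rhs = 14, matching y values: none (0 points).
Total affine count: 26.
Full point count |E(F_23)| = 26 + 1 = 27.
Hasse bound: |27 − (23+1)| = |3| = 3 ≤ 2√23 ≈ 9.5917 ✓.


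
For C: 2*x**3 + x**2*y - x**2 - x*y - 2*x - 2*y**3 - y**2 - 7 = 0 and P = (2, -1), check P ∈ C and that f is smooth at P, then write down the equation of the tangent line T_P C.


Tangent line at P: 15*x - 2*y - 32 = 0.

Step 1: f(2, -1) = 0, so P lies on C.
Step 2: partial derivatives
  f_x(x, y) = 6*x**2 + 2*x*y - 2*x - y - 2, f_y(x, y) = x**2 - x - 6*y**2 - 2*y.
  f_x(P) = 15, f_y(P) = -2 (gradient nonzero, so P is smooth).
Step 3: tangent line at P: 15·(x − 2) + -2·(y − -1) = 0.
Expanding: 15*x - 2*y - 32 = 0.


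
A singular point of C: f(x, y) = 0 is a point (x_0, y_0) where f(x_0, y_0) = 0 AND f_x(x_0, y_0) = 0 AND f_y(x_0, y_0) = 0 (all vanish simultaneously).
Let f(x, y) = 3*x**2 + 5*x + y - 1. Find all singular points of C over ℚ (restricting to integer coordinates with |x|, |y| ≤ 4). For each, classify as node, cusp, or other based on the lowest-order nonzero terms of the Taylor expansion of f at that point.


No singular points in the scanned grid; C is smooth there.

Compute partial derivatives:
  f_x = 6*x + 5.
  f_y = 1.
f_y = 1 is a nonzero constant, so f_y never vanishes: no point (x, y) can satisfy f = f_x = f_y = 0. In particular no (x, y) ∈ {−4, ..., 4}² is singular; the curve is smooth.


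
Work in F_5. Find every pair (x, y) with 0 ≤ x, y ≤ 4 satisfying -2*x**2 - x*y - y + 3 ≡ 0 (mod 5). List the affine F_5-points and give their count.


Affine F_5-points: {(0, 3), (1, 3), (2, 0), (3, 0)}; count = 4.

For each of the 25 pairs (x, y) ∈ F_5², evaluate f(x, y) mod 5. Record the zeros.
  x = 0: [0↦3, 1↦2, 2↦1, 3↦0, 4↦4]  zeros at y ∈ {3}
  x = 1: [0↦1, 1↦4, 2↦2, 3↦0, 4↦3]  zeros at y ∈ {3}
  x = 2: [0↦0, 1↦2, 2↦4, 3↦1, 4↦3]  zeros at y ∈ {0}
  x = 3: [0↦0, 1↦1, 2↦2, 3↦3, 4↦4]  zeros at y ∈ {0}
  x = 4: [0↦1, 1↦1, 2↦1, 3↦1, 4↦1]  zeros at y ∈ ∅
Collecting zeros: affine points = {(0, 3), (1, 3), (2, 0), (3, 0)}.
Total count |C(F_5)_aff| = 4.


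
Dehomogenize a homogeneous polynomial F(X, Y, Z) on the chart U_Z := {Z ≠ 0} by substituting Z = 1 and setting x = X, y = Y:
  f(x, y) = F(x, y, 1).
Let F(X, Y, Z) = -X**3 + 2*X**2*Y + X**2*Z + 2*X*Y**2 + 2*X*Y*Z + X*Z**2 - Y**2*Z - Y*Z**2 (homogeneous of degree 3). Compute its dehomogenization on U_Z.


f(x, y) = -x**3 + 2*x**2*y + x**2 + 2*x*y**2 + 2*x*y + x - y**2 - y

On U_Z we set Z = 1. Each monomial c·X^i·Y^j·Z^k in F becomes c·x^i·y^j·1^k = c·x^i·y^j.
Substituting Z = 1: F(X, Y, 1) = -x**3 + 2*x**2*y + x**2 + 2*x*y**2 + 2*x*y + x - y**2 - y.
Note: deg(f) ≤ deg(F) = 3; strict inequality happens when F is divisible by Z (lost terms).


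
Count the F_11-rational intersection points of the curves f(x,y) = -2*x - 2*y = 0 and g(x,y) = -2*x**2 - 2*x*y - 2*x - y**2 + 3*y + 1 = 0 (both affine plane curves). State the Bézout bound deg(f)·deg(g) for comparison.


Common zeros: ∅; count = 0; Bézout bound = 2.

deg(f) = 1, deg(g) = 2, so Bézout bound = 2.
Scan x ∈ F_11. For each x, list the y ∈ F_11 with f(x, y) ≡ 0 and those with g(x, y) ≡ 0 (mod 11); the common zeros in that column are the intersection.
  x = 0: f ≡ 0 at y ∈ {0}; g ≡ 0 at y ∈ ∅; common: ∅.
  x = 1: f ≡ 0 at y ∈ {10}; g ≡ 0 at y ∈ {6}; common: ∅.
  x = 2: f ≡ 0 at y ∈ {9}; g ≡ 0 at y ∈ {0, 10}; common: ∅.
  x = 3: f ≡ 0 at y ∈ {8}; g ≡ 0 at y ∈ {2, 6}; common: ∅.
  x = 4: f ≡ 0 at y ∈ {7}; g ≡ 0 at y ∈ {8, 9}; common: ∅.
  x = 5: f ≡ 0 at y ∈ {6}; g ≡ 0 at y ∈ {2}; common: ∅.
  x = 6: f ≡ 0 at y ∈ {5}; g ≡ 0 at y ∈ ∅; common: ∅.
  x = 7: f ≡ 0 at y ∈ {4}; g ≡ 0 at y ∈ ∅; common: ∅.
  x = 8: f ≡ 0 at y ∈ {3}; g ≡ 0 at y ∈ {0, 9}; common: ∅.
  x = 9: f ≡ 0 at y ∈ {2}; g ≡ 0 at y ∈ {8, 10}; common: ∅.
  x = 10: f ≡ 0 at y ∈ {1}; g ≡ 0 at y ∈ ∅; common: ∅.
Collecting: common zeros = ∅, so the count is 0.
Comparison with the Bézout bound: 0 ≤ 2 = deg(f)·deg(g), as expected for curves with no common component (the affine F_11-count falls short of the bound because intersections may lie at infinity, over extension fields, or carry multiplicity).


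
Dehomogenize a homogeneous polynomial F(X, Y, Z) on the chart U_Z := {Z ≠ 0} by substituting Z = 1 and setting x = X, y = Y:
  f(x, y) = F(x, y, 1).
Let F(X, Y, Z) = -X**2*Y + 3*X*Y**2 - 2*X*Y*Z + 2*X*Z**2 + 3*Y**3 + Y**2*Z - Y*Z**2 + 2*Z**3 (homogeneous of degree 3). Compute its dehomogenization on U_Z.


f(x, y) = -x**2*y + 3*x*y**2 - 2*x*y + 2*x + 3*y**3 + y**2 - y + 2

On U_Z we set Z = 1. Each monomial c·X^i·Y^j·Z^k in F becomes c·x^i·y^j·1^k = c·x^i·y^j.
Substituting Z = 1: F(X, Y, 1) = -x**2*y + 3*x*y**2 - 2*x*y + 2*x + 3*y**3 + y**2 - y + 2.
Note: deg(f) ≤ deg(F) = 3; strict inequality happens when F is divisible by Z (lost terms).


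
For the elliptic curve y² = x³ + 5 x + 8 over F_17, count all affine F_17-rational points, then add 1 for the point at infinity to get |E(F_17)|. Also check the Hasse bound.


Affine points = {(0, 5), (0, 12), (2, 3), (2, 14), (3, 4), (3, 13), (6, 4), (6, 13), (8, 4), (8, 13), (9, 0), (10, 2), (10, 15), (11, 0), (13, 3), (13, 14), (14, 0), (16, 6), (16, 11)}; affine count = 19; |E(F_17)| = 20.

Discriminant check: Δ ∝ 4a³ + 27b² = 4·5³ + 27·8² = 4·125 + 27·64 ≡ 1 (mod 17). Nonzero ⇒ E is nonsingular.
For each x ∈ F_17, compute rhs = x³ + 5·x + 8 mod 17, then count y ∈ F_17 with y² ≡ rhs.
  x = 0: rhs = 8, matching y values: 5, 12 (2 points).
  x = 1: rhs = 14, matching y values: none (0 points).
  x = 2: rhs = 9, matching y values: 3, 14 (2 points).
  x = 3: rhs = 16, matching y values: 4, 13 (2 points).
  x = 4: rhs = 7, matching y values: none (0 points).
  x = 5: rhs = 5, matching y values: none (0 points).
  x = 6: rhs = 16, matching y values: 4, 13 (2 points).
  x = 7: rhs = 12, matching y values: none (0 points).
  x = 8: rhs = 16, matching y values: 4, 13 (2 points).
  x = 9: rhs = 0, matching y values: 0 (1 points).
  x = 10: rhs = 4, matching y values: 2, 15 (2 points).
  x = 11: rhs = 0, matching y values: 0 (1 points).
  x = 12: rhs = 11, matching y values: none (0 points).
  x = 13: rhs = 9, matching y values: 3, 14 (2 points).
  x = 14: rhs = 0, matching y values: 0 (1 points).
  x = 15: rhs = 7, matching y values: none (0 points).
  x = 16: rhs = 2, matching y values: 6, 11 (2 points).
Total affine count: 19.
Full point count |E(F_17)| = 19 + 1 = 20.
Hasse bound: |20 − (17+1)| = |2| = 2 ≤ 2√17 ≈ 8.2462 ✓.


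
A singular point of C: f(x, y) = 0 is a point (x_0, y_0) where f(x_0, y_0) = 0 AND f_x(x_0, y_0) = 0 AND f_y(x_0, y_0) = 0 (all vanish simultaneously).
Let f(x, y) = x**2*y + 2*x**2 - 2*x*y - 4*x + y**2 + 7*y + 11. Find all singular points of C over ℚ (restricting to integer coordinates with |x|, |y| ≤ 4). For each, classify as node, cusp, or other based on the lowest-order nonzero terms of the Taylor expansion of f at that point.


Singular points: {(1, -3)}; classification: node.

Compute partial derivatives:
  f_x = 2*x*y + 4*x - 2*y - 4.
  f_y = x**2 - 2*x + 2*y + 7.
Scan x_0 ∈ {−4, ..., 4}. For each x_0, f_y(x_0, y) is a polynomial in y; find its integer roots y ∈ {−4, ..., 4}, then test f_x and f at those candidates.
  x = -4: f_y(-4, y) = 2*y + 31; no integer root y with |y| ≤ 4.
  x = -3: f_y(-3, y) = 2*y + 22; no integer root y with |y| ≤ 4.
  x = -2: f_y(-2, y) = 2*y + 15; no integer root y with |y| ≤ 4.
  x = -1: f_y(-1, y) = 2*y + 10; no integer root y with |y| ≤ 4.
  x = 0: f_y(0, y) = 2*y + 7; no integer root y with |y| ≤ 4.
  x = 1: f_y(1, y) = 2*y + 6; vanishes at y ∈ {-3}. (1, -3): f_x = 0, f = 0 — SINGULAR.
  x = 2: f_y(2, y) = 2*y + 7; no integer root y with |y| ≤ 4.
  x = 3: f_y(3, y) = 2*y + 10; no integer root y with |y| ≤ 4.
  x = 4: f_y(4, y) = 2*y + 15; no integer root y with |y| ≤ 4.
Only singular point on the grid: (1, -3).
Classify: substitute x = 1 + u, y = -3 + v and expand: f = u**2*v - u**2 + v**2.
No constant or linear terms (consistent with a singular point). Quadratic part: -u**2 + v**2. Cubic part: u**2*v.
The quadratic part v**2 - u**2 = (v − u)(v + u) splits into two distinct linear factors, so there are two distinct tangent lines y − -3 = ±(x − 1) — this is a node (ordinary double point).
Classification: node.


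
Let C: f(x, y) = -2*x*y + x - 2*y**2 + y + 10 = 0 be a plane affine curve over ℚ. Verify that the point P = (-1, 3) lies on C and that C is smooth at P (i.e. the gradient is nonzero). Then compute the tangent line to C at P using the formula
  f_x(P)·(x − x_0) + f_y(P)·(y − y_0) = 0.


Tangent line at P: -5*x - 9*y + 22 = 0.

Step 1: f(-1, 3) = 0, so P lies on C.
Step 2: partial derivatives
  f_x(x, y) = 1 - 2*y, f_y(x, y) = -2*x - 4*y + 1.
  f_x(P) = -5, f_y(P) = -9 (gradient nonzero, so P is smooth).
Step 3: tangent line at P: -5·(x − -1) + -9·(y − 3) = 0.
Expanding: -5*x - 9*y + 22 = 0.


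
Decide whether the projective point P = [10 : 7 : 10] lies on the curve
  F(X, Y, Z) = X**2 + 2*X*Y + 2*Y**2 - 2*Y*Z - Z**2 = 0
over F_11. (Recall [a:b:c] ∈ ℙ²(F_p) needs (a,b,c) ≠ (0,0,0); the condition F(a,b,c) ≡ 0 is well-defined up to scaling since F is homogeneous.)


F(10,7,10) ≡ 10 (mod 11); P is NOT on the curve.

Evaluate F(10, 7, 10) term-by-term (mod 11).
  X**2 ↦ 1·100·1·1 = 100
  2*X*Y ↦ 2·10·7·1 = 140
  2*Y**2 ↦ 2·1·49·1 = 98
  -2*Y*Z ↦ -2·1·7·10 = -140
  -Z**2 ↦ -1·1·1·100 = -100
Sum: F(10, 7, 10) = (100) + (140) + (98) + (-140) + (-100) = 98.
Reducing mod 11: 98 ≡ 10 (mod 11).
Since F(a, b, c) ≡ 10 ≠ 0 (mod 11), P does NOT lie on the curve.


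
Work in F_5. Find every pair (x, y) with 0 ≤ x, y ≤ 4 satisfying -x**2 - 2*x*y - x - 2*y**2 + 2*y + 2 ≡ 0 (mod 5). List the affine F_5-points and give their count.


Affine F_5-points: {(0, 3), (1, 0), (3, 0), (3, 3)}; count = 4.

For each of the 25 pairs (x, y) ∈ F_5², evaluate f(x, y) mod 5. Record the zeros.
  x = 0: [0↦2, 1↦2, 2↦3, 3↦0, 4↦3]  zeros at y ∈ {3}
  x = 1: [0↦0, 1↦3, 2↦2, 3↦2, 4↦3]  zeros at y ∈ {0}
  x = 2: [0↦1, 1↦2, 2↦4, 3↦2, 4↦1]  zeros at y ∈ ∅
  x = 3: [0↦0, 1↦4, 2↦4, 3↦0, 4↦2]  zeros at y ∈ {0, 3}
  x = 4: [0↦2, 1↦4, 2↦2, 3↦1, 4↦1]  zeros at y ∈ ∅
Collecting zeros: affine points = {(0, 3), (1, 0), (3, 0), (3, 3)}.
Total count |C(F_5)_aff| = 4.


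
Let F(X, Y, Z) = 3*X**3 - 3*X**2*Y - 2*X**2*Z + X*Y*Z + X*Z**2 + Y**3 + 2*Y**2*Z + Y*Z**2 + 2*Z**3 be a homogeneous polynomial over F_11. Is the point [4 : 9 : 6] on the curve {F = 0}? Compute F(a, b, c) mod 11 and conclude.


F(4,9,6) ≡ 9 (mod 11); P is NOT on the curve.

Evaluate F(4, 9, 6) term-by-term (mod 11).
  3*X**3 ↦ 3·64·1·1 = 192
  -3*X**2*Y ↦ -3·16·9·1 = -432
  -2*X**2*Z ↦ -2·16·1·6 = -192
  X*Y*Z ↦ 1·4·9·6 = 216
  X*Z**2 ↦ 1·4·1·36 = 144
  Y**3 ↦ 1·1·729·1 = 729
  2*Y**2*Z ↦ 2·1·81·6 = 972
  Y*Z**2 ↦ 1·1·9·36 = 324
  2*Z**3 ↦ 2·1·1·216 = 432
Sum: F(4, 9, 6) = (192) + (-432) + (-192) + (216) + (144) + (729) + (972) + (324) + (432) = 2385.
Reducing mod 11: 2385 ≡ 9 (mod 11).
Since F(a, b, c) ≡ 9 ≠ 0 (mod 11), P does NOT lie on the curve.


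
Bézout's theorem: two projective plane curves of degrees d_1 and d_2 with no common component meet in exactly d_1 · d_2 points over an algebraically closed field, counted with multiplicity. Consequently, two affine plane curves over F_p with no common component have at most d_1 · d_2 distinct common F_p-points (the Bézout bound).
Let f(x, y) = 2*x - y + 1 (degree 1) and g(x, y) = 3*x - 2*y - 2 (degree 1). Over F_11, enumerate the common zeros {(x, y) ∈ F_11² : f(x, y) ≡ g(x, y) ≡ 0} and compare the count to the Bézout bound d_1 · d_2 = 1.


Common zeros: {(7, 4)}; count = 1; Bézout bound = 1.

deg(f) = 1, deg(g) = 1, so Bézout bound = 1.
Scan x ∈ F_11. For each x, list the y ∈ F_11 with f(x, y) ≡ 0 and those with g(x, y) ≡ 0 (mod 11); the common zeros in that column are the intersection.
  x = 0: f ≡ 0 at y ∈ {1}; g ≡ 0 at y ∈ {10}; common: ∅.
  x = 1: f ≡ 0 at y ∈ {3}; g ≡ 0 at y ∈ {6}; common: ∅.
  x = 2: f ≡ 0 at y ∈ {5}; g ≡ 0 at y ∈ {2}; common: ∅.
  x = 3: f ≡ 0 at y ∈ {7}; g ≡ 0 at y ∈ {9}; common: ∅.
  x = 4: f ≡ 0 at y ∈ {9}; g ≡ 0 at y ∈ {5}; common: ∅.
  x = 5: f ≡ 0 at y ∈ {0}; g ≡ 0 at y ∈ {1}; common: ∅.
  x = 6: f ≡ 0 at y ∈ {2}; g ≡ 0 at y ∈ {8}; common: ∅.
  x = 7: f ≡ 0 at y ∈ {4}; g ≡ 0 at y ∈ {4}; common: {4}.
  x = 8: f ≡ 0 at y ∈ {6}; g ≡ 0 at y ∈ {0}; common: ∅.
  x = 9: f ≡ 0 at y ∈ {8}; g ≡ 0 at y ∈ {7}; common: ∅.
  x = 10: f ≡ 0 at y ∈ {10}; g ≡ 0 at y ∈ {3}; common: ∅.
Collecting: common zeros = {(7, 4)}, so the count is 1.
Comparison with the Bézout bound: 1 ≤ 1 = deg(f)·deg(g), as expected for curves with no common component (the bound is attained).


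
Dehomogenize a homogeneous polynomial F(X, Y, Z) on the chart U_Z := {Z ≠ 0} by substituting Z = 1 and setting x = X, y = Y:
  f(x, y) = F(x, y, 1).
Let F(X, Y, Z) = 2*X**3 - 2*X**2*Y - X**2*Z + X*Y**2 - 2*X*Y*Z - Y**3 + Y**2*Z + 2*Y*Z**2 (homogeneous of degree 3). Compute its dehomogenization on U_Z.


f(x, y) = 2*x**3 - 2*x**2*y - x**2 + x*y**2 - 2*x*y - y**3 + y**2 + 2*y

On U_Z we set Z = 1. Each monomial c·X^i·Y^j·Z^k in F becomes c·x^i·y^j·1^k = c·x^i·y^j.
Substituting Z = 1: F(X, Y, 1) = 2*x**3 - 2*x**2*y - x**2 + x*y**2 - 2*x*y - y**3 + y**2 + 2*y.
Note: deg(f) ≤ deg(F) = 3; strict inequality happens when F is divisible by Z (lost terms).


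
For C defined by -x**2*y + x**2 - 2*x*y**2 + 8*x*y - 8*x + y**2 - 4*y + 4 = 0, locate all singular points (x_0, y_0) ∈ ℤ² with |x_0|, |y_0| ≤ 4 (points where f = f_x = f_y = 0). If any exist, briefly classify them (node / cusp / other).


Singular points: {(0, 2)}; classification: node.

Compute partial derivatives:
  f_x = -2*x*y + 2*x - 2*y**2 + 8*y - 8.
  f_y = -x**2 - 4*x*y + 8*x + 2*y - 4.
Scan x_0 ∈ {−4, ..., 4}. For each x_0, f_y(x_0, y) is a polynomial in y; find its integer roots y ∈ {−4, ..., 4}, then test f_x and f at those candidates.
  x = -4: f_y(-4, y) = 18*y - 52; no integer root y with |y| ≤ 4.
  x = -3: f_y(-3, y) = 14*y - 37; no integer root y with |y| ≤ 4.
  x = -2: f_y(-2, y) = 10*y - 24; no integer root y with |y| ≤ 4.
  x = -1: f_y(-1, y) = 6*y - 13; no integer root y with |y| ≤ 4.
  x = 0: f_y(0, y) = 2*y - 4; vanishes at y ∈ {2}. (0, 2): f_x = 0, f = 0 — SINGULAR.
  x = 1: f_y(1, y) = 3 - 2*y; no integer root y with |y| ≤ 4.
  x = 2: f_y(2, y) = 8 - 6*y; no integer root y with |y| ≤ 4.
  x = 3: f_y(3, y) = 11 - 10*y; no integer root y with |y| ≤ 4.
  x = 4: f_y(4, y) = 12 - 14*y; no integer root y with |y| ≤ 4.
Only singular point on the grid: (0, 2).
Classify: substitute x = 0 + u, y = 2 + v and expand: f = -u**2*v - u**2 - 2*u*v**2 + v**2.
No constant or linear terms (consistent with a singular point). Quadratic part: -u**2 + v**2. Cubic part: -u**2*v - 2*u*v**2.
The quadratic part v**2 - u**2 = (v − u)(v + u) splits into two distinct linear factors, so there are two distinct tangent lines y − 2 = ±(x − 0) — this is a node (ordinary double point).
Classification: node.
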